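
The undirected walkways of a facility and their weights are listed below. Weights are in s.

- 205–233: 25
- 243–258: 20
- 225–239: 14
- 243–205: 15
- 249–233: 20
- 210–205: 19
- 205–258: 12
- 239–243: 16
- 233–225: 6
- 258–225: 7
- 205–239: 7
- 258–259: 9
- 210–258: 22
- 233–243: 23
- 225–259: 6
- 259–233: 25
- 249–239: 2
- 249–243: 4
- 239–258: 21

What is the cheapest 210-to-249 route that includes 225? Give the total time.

Shortest 210→225: 210 → 258 → 225 = 29
Shortest 225→249: 225 → 239 → 249 = 16
Total via 225: 29 + 16 = 45 s.

45 s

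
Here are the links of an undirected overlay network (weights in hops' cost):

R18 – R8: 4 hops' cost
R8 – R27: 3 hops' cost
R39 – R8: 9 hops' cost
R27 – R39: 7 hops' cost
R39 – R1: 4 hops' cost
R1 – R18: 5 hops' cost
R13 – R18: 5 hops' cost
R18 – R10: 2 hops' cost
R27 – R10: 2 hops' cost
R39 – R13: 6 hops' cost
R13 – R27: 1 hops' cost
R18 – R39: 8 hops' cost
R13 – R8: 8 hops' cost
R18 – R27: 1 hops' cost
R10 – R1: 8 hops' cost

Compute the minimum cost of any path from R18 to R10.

Shortest distances from R18:
R18: 0
R27: 1  (via R18)
R13: 2  (via R27)
R10: 2  (via R18)
Shortest route: R18–R10 = 2 hops' cost.

2 hops' cost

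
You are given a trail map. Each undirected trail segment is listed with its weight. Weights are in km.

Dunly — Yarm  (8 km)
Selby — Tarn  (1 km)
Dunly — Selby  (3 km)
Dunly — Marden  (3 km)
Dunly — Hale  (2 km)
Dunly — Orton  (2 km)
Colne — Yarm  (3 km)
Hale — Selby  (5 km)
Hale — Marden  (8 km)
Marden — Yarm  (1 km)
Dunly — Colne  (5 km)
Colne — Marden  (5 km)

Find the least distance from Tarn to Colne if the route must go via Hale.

13 km

Shortest Tarn→Hale: Tarn–Selby–Hale = 6
Best Hale to Colne: Hale–Dunly–Colne costing 7
Total via Hale: 6 + 7 = 13 km.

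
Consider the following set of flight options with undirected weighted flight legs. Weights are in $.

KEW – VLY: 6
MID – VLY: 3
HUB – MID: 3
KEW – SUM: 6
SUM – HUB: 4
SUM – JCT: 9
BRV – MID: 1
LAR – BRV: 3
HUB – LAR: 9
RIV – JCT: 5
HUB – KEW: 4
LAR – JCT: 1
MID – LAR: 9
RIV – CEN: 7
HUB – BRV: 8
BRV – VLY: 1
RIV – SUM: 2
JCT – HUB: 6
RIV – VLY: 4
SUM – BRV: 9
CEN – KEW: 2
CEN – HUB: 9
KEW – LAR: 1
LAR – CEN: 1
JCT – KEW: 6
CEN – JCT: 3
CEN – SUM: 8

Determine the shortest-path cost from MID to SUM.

Compare a few routes:
MID–HUB–SUM: 3+4 = 7
MID–BRV–VLY–RIV–SUM: 1+1+4+2 = 8
Cheapest is MID–HUB–SUM at $7.

$7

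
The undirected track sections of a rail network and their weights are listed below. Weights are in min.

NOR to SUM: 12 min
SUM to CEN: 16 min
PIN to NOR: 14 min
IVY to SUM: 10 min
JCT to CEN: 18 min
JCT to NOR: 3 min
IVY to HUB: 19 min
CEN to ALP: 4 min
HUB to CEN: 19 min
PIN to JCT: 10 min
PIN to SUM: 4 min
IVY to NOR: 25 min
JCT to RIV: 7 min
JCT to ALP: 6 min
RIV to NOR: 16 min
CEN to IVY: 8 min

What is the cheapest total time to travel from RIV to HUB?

Candidate routes:
RIV–JCT–ALP–CEN–IVY–HUB: 7+6+4+8+19 = 44
RIV–JCT–CEN–HUB: 7+18+19 = 44
RIV–JCT–ALP–CEN–HUB: 7+6+4+19 = 36
RIV–NOR–JCT–ALP–CEN–HUB: 16+3+6+4+19 = 48
Cheapest is RIV–JCT–ALP–CEN–HUB at 36 min.

36 min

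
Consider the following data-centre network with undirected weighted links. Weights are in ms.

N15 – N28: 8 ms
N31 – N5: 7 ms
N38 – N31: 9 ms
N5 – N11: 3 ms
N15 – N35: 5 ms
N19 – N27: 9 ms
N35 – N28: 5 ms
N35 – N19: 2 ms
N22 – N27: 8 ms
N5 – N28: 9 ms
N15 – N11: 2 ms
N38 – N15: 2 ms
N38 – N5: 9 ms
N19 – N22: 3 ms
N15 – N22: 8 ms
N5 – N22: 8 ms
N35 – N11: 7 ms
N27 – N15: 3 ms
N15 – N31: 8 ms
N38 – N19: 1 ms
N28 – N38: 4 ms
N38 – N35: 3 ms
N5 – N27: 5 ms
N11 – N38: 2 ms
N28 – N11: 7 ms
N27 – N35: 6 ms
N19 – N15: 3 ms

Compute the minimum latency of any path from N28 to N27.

Running Dijkstra from N28:
N28: 0
N38: 4  (via N28)
N19: 5  (via N38)
N35: 5  (via N28)
N15: 6  (via N38)
N11: 6  (via N38)
N22: 8  (via N19)
N27: 9  (via N15)
Shortest route: N28 → N38 → N15 → N27 = 9 ms.

9 ms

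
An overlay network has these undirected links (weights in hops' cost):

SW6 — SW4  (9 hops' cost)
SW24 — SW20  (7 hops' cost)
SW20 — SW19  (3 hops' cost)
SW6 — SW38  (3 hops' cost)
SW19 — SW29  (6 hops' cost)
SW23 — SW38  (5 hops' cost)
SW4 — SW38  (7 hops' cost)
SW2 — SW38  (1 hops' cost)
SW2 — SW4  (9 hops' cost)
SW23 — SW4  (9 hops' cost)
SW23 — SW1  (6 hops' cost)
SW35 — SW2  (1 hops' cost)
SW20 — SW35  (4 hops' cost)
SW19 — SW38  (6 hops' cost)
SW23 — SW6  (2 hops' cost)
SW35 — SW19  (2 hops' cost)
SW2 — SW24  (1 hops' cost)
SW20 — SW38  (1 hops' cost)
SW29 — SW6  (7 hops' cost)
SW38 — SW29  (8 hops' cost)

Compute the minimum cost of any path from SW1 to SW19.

15 hops' cost

Candidate routes:
SW1–SW23–SW6–SW38–SW19: 6+2+3+6 = 17
SW1–SW23–SW38–SW20–SW35–SW19: 6+5+1+4+2 = 18
SW1–SW23–SW38–SW20–SW19: 6+5+1+3 = 15
SW1–SW23–SW38–SW19: 6+5+6 = 17
Cheapest is SW1–SW23–SW38–SW20–SW19 at 15 hops' cost.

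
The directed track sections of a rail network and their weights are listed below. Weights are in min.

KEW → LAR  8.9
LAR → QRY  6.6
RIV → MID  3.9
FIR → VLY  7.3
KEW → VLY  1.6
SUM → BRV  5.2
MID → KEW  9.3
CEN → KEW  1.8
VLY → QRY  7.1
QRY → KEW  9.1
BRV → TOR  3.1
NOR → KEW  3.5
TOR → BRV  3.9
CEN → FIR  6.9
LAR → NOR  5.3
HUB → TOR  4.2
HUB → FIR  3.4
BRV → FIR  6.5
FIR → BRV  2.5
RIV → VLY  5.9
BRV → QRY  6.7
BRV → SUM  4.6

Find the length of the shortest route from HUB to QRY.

12.6 min

Settle nodes by increasing distance from HUB:
HUB: 0
FIR: 3.4  (via HUB)
TOR: 4.2  (via HUB)
BRV: 5.9  (via FIR)
SUM: 10.5  (via BRV)
VLY: 10.7  (via FIR)
QRY: 12.6  (via BRV)
Shortest route: HUB → FIR → BRV → QRY = 12.6 min.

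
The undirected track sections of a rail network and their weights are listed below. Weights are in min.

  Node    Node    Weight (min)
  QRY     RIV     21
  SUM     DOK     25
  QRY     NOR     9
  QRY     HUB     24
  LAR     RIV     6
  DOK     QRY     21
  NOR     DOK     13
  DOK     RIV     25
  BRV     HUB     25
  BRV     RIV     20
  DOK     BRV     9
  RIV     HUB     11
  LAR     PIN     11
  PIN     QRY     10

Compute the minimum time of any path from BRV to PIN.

37 min

Candidate routes:
BRV → DOK → NOR → QRY → PIN: 9+13+9+10 = 41
BRV → DOK → QRY → PIN: 9+21+10 = 40
BRV → RIV → LAR → PIN: 20+6+11 = 37
BRV → RIV → QRY → PIN: 20+21+10 = 51
The minimum is 37 min via BRV → RIV → LAR → PIN.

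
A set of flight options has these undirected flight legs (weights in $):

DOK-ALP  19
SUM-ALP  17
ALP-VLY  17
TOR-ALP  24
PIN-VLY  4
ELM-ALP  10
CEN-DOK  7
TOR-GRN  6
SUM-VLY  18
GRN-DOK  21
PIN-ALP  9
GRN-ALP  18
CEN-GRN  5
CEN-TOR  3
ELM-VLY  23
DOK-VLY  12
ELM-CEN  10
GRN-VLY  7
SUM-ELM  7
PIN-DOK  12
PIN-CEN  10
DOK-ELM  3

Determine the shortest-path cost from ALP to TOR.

Enumerating some paths:
ALP–ELM–DOK–CEN–TOR: 10+3+7+3 = 23
ALP–PIN–CEN–TOR: 9+10+3 = 22
ALP–GRN–TOR: 18+6 = 24
ALP–ELM–CEN–TOR: 10+10+3 = 23
Cheapest is ALP–PIN–CEN–TOR at $22.

$22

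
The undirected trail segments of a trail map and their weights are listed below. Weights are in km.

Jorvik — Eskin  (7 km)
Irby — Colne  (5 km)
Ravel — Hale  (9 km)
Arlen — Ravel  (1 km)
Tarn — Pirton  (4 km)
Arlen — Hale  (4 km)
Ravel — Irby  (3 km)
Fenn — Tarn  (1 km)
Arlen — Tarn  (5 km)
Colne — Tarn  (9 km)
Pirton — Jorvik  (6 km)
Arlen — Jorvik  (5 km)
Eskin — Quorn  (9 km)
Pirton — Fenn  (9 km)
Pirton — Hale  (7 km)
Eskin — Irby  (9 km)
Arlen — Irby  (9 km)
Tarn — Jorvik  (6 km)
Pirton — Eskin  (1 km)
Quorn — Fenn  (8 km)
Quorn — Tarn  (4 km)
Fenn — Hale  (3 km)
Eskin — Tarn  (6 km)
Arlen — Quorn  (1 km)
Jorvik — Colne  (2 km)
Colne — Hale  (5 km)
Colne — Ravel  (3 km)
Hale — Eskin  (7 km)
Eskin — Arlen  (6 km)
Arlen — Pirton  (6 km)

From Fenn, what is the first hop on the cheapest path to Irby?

Tarn

Candidate routes:
Fenn - Hale - Colne - Irby: 3+5+5 = 13
Fenn - Tarn - Arlen - Ravel - Irby: 1+5+1+3 = 10
Fenn - Hale - Arlen - Ravel - Irby: 3+4+1+3 = 11
The minimum is 10 km via Fenn - Tarn - Arlen - Ravel - Irby.
So from Fenn the first move is to Tarn.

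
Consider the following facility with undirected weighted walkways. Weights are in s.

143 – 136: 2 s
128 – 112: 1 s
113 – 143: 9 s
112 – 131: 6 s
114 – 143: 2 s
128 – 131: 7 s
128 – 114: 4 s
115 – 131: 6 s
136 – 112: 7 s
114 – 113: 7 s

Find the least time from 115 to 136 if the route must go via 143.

Best 115 to 143: 115–131–128–114–143 costing 19
Best 143 to 136: 143–136 costing 2
Total via 143: 19 + 2 = 21 s.

21 s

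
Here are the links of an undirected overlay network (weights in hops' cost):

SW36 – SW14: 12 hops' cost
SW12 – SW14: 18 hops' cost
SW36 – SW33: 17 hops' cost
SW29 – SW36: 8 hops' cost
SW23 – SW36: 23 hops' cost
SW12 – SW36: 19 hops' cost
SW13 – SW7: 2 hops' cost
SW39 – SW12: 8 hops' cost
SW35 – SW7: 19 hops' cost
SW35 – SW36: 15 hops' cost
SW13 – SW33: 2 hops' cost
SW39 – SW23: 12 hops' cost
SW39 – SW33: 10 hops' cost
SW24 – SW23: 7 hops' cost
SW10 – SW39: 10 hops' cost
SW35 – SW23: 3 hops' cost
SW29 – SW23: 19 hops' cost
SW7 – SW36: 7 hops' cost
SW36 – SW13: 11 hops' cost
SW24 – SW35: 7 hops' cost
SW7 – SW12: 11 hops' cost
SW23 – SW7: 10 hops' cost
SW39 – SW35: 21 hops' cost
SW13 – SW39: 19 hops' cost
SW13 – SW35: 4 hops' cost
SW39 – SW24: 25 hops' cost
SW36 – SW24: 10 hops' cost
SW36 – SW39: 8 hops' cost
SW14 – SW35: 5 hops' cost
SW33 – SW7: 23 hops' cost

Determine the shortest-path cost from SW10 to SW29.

26 hops' cost

Shortest distances from SW10:
SW10: 0
SW39: 10  (via SW10)
SW36: 18  (via SW39)
SW12: 18  (via SW39)
SW33: 20  (via SW39)
SW23: 22  (via SW39)
SW13: 22  (via SW33)
SW7: 24  (via SW13)
SW35: 25  (via SW23)
SW29: 26  (via SW36)
Shortest route: SW10–SW39–SW36–SW29 = 26 hops' cost.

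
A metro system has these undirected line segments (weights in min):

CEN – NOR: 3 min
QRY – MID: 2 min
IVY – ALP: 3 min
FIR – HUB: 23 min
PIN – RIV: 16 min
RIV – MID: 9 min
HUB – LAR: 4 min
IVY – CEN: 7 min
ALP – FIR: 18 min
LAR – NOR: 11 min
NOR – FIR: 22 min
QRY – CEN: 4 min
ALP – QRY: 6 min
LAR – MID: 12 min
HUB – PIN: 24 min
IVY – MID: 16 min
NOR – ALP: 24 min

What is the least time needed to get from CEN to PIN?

31 min

Shortest distances from CEN:
CEN: 0
NOR: 3  (via CEN)
QRY: 4  (via CEN)
MID: 6  (via QRY)
IVY: 7  (via CEN)
ALP: 10  (via QRY)
LAR: 14  (via NOR)
RIV: 15  (via MID)
HUB: 18  (via LAR)
FIR: 25  (via NOR)
PIN: 31  (via RIV)
Shortest route: CEN → QRY → MID → RIV → PIN = 31 min.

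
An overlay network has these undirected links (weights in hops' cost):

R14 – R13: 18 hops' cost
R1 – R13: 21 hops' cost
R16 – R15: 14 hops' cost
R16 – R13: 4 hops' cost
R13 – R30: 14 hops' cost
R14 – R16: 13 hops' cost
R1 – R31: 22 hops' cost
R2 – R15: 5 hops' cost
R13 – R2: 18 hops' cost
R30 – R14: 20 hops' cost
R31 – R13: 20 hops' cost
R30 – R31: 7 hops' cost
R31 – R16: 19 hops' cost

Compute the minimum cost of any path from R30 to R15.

32 hops' cost

Enumerating some paths:
R30 - R31 - R16 - R15: 7+19+14 = 40
R30 - R31 - R13 - R16 - R15: 7+20+4+14 = 45
R30 - R13 - R2 - R15: 14+18+5 = 37
R30 - R13 - R16 - R15: 14+4+14 = 32
The minimum is 32 hops' cost via R30 - R13 - R16 - R15.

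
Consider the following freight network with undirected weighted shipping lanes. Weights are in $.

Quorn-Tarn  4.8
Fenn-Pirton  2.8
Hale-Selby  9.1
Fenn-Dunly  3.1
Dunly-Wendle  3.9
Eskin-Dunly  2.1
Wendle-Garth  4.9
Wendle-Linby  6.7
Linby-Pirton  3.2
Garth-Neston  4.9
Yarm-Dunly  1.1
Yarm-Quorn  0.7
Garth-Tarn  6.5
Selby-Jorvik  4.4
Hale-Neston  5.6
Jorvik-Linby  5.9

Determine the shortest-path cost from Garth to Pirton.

Settle nodes by increasing distance from Garth:
Garth: 0
Wendle: 4.9  (via Garth)
Neston: 4.9  (via Garth)
Tarn: 6.5  (via Garth)
Dunly: 8.8  (via Wendle)
Yarm: 9.9  (via Dunly)
Hale: 10.5  (via Neston)
Quorn: 10.6  (via Yarm)
Eskin: 10.9  (via Dunly)
Linby: 11.6  (via Wendle)
Fenn: 11.9  (via Dunly)
Pirton: 14.7  (via Fenn)
Shortest route: Garth → Wendle → Dunly → Fenn → Pirton = $14.7.

$14.7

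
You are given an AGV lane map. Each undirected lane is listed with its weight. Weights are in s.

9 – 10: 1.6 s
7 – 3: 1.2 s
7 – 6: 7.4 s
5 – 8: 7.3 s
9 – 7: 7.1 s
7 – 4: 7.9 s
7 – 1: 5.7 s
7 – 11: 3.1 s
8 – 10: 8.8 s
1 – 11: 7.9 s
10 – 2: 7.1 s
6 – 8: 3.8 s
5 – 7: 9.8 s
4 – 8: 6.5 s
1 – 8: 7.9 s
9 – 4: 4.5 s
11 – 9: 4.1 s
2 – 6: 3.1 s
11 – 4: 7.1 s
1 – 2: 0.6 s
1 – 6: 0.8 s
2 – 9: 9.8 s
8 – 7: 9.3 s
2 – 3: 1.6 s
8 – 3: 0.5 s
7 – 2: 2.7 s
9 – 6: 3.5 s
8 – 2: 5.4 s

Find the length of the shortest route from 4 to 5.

Enumerating some paths:
4 → 7 → 5: 7.9+9.8 = 17.7
4 → 7 → 3 → 8 → 5: 7.9+1.2+0.5+7.3 = 16.9
4 → 8 → 5: 6.5+7.3 = 13.8
Cheapest is 4 → 8 → 5 at 13.8 s.

13.8 s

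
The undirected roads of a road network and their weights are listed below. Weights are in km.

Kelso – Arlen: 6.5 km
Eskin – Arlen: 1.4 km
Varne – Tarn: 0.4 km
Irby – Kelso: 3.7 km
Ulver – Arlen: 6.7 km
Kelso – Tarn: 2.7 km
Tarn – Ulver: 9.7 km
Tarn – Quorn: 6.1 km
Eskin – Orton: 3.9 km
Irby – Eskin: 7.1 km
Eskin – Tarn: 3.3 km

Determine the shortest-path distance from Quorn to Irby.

12.5 km

Candidate routes:
Quorn - Tarn - Kelso - Arlen - Eskin - Irby: 6.1+2.7+6.5+1.4+7.1 = 23.8
Quorn - Tarn - Kelso - Irby: 6.1+2.7+3.7 = 12.5
Quorn - Tarn - Eskin - Arlen - Kelso - Irby: 6.1+3.3+1.4+6.5+3.7 = 21
Quorn - Tarn - Eskin - Irby: 6.1+3.3+7.1 = 16.5
Cheapest is Quorn - Tarn - Kelso - Irby at 12.5 km.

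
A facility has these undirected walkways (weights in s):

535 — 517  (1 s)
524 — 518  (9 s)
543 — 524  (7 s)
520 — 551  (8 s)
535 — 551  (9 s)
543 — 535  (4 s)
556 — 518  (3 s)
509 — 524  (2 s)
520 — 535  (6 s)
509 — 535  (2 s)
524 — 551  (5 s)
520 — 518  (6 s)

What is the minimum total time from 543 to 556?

Running Dijkstra from 543:
543: 0
535: 4  (via 543)
517: 5  (via 535)
509: 6  (via 535)
524: 7  (via 543)
520: 10  (via 535)
551: 12  (via 524)
518: 16  (via 524)
556: 19  (via 518)
Shortest route: 543–524–518–556 = 19 s.

19 s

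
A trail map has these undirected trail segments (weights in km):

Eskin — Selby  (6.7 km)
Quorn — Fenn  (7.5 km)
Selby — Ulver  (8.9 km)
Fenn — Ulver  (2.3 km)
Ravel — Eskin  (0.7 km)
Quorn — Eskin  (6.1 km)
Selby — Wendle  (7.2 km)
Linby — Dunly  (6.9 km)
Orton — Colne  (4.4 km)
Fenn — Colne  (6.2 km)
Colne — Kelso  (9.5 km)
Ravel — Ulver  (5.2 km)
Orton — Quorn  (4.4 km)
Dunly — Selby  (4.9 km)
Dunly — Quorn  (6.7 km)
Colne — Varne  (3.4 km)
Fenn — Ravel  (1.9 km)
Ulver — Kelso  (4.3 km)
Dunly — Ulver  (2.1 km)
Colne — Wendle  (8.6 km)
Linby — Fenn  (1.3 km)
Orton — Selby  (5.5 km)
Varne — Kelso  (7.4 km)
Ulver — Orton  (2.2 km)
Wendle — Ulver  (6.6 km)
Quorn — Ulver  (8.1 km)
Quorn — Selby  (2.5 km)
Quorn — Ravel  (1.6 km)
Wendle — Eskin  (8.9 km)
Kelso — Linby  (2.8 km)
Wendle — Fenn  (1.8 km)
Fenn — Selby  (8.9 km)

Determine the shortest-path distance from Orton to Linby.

Running Dijkstra from Orton:
Orton: 0
Ulver: 2.2  (via Orton)
Dunly: 4.3  (via Ulver)
Colne: 4.4  (via Orton)
Quorn: 4.4  (via Orton)
Fenn: 4.5  (via Ulver)
Selby: 5.5  (via Orton)
Linby: 5.8  (via Fenn)
Shortest route: Orton → Ulver → Fenn → Linby = 5.8 km.

5.8 km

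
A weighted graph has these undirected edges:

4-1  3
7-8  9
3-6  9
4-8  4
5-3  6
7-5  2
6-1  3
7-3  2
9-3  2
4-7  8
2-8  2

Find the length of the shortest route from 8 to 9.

13

Running Dijkstra from 8:
8: 0
2: 2  (via 8)
4: 4  (via 8)
1: 7  (via 4)
7: 9  (via 8)
6: 10  (via 1)
3: 11  (via 7)
5: 11  (via 7)
9: 13  (via 3)
Shortest route: 8–7–3–9 = 13.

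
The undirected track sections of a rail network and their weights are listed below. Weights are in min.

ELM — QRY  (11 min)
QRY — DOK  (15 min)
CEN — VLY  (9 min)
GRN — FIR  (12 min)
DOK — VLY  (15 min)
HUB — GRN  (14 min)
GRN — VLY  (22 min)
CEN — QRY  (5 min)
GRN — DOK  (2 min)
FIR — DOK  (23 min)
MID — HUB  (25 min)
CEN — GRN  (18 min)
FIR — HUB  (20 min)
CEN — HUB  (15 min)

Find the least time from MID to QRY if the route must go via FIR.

74 min

Best MID to FIR: MID–HUB–FIR costing 45
Shortest FIR→QRY: FIR–GRN–DOK–QRY = 29
Total via FIR: 45 + 29 = 74 min.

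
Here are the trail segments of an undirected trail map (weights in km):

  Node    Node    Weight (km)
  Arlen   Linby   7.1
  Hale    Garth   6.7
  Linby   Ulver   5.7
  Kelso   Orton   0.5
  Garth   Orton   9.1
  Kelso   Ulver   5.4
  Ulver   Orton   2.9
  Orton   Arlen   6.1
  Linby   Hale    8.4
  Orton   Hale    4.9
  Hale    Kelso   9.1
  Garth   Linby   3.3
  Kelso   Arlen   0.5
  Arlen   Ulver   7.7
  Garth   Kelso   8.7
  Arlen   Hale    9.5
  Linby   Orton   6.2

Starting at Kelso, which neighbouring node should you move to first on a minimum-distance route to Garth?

Garth

Compare a few routes:
Kelso - Orton - Garth: 0.5+9.1 = 9.6
Kelso - Garth: 8.7 = 8.7
The minimum is 8.7 km via Kelso - Garth.
So from Kelso the first move is to Garth.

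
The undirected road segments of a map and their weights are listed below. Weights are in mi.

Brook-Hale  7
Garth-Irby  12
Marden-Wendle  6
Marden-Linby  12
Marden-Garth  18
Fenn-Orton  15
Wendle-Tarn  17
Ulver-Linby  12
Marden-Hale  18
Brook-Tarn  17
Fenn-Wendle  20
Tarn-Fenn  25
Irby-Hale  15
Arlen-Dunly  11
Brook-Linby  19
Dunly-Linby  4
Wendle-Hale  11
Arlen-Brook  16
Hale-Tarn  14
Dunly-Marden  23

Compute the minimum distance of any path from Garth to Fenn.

Running Dijkstra from Garth:
Garth: 0
Irby: 12  (via Garth)
Marden: 18  (via Garth)
Wendle: 24  (via Marden)
Hale: 27  (via Irby)
Linby: 30  (via Marden)
Dunly: 34  (via Linby)
Brook: 34  (via Hale)
Tarn: 41  (via Wendle)
Ulver: 42  (via Linby)
Fenn: 44  (via Wendle)
Shortest route: Garth → Marden → Wendle → Fenn = 44 mi.

44 mi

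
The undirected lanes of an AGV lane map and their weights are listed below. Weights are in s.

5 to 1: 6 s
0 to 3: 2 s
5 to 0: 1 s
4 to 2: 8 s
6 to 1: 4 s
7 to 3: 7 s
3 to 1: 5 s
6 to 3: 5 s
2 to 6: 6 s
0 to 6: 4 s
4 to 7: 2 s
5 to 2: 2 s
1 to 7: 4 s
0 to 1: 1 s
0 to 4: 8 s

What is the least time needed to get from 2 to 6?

6 s

Shortest distances from 2:
2: 0
5: 2  (via 2)
0: 3  (via 5)
1: 4  (via 0)
3: 5  (via 0)
6: 6  (via 2)
Shortest route: 2–6 = 6 s.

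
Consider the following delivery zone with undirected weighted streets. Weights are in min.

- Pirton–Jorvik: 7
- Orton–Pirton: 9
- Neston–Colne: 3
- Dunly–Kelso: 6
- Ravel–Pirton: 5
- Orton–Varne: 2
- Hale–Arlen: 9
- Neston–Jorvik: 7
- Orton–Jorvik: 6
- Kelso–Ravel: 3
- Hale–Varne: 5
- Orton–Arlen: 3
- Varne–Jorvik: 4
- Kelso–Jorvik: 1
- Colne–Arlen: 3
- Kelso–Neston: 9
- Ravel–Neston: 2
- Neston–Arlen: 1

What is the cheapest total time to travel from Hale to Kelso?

Candidate routes:
Hale - Arlen - Neston - Ravel - Kelso: 9+1+2+3 = 15
Hale - Varne - Jorvik - Kelso: 5+4+1 = 10
Hale - Varne - Orton - Arlen - Neston - Ravel - Kelso: 5+2+3+1+2+3 = 16
Hale - Varne - Orton - Jorvik - Kelso: 5+2+6+1 = 14
Cheapest is Hale - Varne - Jorvik - Kelso at 10 min.

10 min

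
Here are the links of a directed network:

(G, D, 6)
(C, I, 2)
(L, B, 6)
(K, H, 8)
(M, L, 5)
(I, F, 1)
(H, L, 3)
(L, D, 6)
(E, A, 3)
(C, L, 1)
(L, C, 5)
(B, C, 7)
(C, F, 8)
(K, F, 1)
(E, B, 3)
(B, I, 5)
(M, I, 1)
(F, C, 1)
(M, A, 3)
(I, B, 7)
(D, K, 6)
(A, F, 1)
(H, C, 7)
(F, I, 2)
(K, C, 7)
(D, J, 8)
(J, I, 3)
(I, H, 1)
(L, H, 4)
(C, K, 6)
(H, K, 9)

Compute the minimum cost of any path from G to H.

Shortest distances from G:
G: 0
D: 6  (via G)
K: 12  (via D)
F: 13  (via K)
C: 14  (via F)
J: 14  (via D)
I: 15  (via F)
L: 15  (via C)
H: 16  (via I)
Shortest route: G → D → K → F → I → H = 16.

16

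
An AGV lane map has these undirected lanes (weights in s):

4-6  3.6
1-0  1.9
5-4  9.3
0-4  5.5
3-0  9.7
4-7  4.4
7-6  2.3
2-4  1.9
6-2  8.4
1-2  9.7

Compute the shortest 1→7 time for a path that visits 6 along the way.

13.3 s

Best 1 to 6: 1 → 0 → 4 → 6 costing 11
Best 6 to 7: 6 → 7 costing 2.3
Total via 6: 11 + 2.3 = 13.3 s.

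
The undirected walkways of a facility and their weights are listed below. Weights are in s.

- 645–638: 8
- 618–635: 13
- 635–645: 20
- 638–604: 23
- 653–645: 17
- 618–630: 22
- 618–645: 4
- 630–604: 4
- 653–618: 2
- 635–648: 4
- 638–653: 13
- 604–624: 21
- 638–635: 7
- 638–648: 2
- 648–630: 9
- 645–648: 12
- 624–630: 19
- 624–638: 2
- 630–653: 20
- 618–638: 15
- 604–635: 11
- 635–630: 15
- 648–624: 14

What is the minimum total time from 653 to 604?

24 s

Compare a few routes:
653 - 630 - 604: 20+4 = 24
653 - 618 - 635 - 604: 2+13+11 = 26
Cheapest is 653 - 630 - 604 at 24 s.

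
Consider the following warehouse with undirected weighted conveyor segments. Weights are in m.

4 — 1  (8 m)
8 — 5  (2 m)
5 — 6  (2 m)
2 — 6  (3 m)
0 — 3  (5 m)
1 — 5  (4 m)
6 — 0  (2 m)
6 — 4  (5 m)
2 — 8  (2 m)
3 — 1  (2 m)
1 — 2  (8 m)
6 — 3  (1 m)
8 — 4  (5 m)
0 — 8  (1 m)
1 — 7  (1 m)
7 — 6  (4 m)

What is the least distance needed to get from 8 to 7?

Settle nodes by increasing distance from 8:
8: 0
0: 1  (via 8)
2: 2  (via 8)
5: 2  (via 8)
6: 3  (via 0)
3: 4  (via 6)
4: 5  (via 8)
1: 6  (via 5)
7: 7  (via 6)
Shortest route: 8–0–6–7 = 7 m.

7 m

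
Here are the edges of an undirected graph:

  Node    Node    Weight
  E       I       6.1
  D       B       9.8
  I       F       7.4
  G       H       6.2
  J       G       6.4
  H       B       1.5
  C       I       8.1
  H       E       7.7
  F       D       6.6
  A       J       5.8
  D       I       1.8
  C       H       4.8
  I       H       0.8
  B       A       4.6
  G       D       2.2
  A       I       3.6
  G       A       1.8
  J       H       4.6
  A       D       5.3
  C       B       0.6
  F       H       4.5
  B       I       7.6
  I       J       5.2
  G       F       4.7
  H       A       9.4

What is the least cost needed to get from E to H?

6.9

Running Dijkstra from E:
E: 0
I: 6.1  (via E)
H: 6.9  (via I)
Shortest route: E–I–H = 6.9.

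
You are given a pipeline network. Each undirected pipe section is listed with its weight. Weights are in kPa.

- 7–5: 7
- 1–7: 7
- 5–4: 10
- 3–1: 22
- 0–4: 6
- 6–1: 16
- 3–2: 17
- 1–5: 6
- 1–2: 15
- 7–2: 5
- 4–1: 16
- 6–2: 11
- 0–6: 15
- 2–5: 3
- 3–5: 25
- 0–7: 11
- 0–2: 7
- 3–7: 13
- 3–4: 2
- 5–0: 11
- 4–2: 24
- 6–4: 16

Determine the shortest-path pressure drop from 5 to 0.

Enumerating some paths:
5 - 2 - 0: 3+7 = 10
5 - 0: 11 = 11
The minimum is 10 kPa via 5 - 2 - 0.

10 kPa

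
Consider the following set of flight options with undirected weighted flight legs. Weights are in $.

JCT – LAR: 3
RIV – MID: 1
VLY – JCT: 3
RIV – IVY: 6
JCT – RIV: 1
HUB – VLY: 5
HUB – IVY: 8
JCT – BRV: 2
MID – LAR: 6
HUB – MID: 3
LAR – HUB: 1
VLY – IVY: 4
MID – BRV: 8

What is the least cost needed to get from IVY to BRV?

$9

Compare a few routes:
IVY → HUB → MID → RIV → JCT → BRV: 8+3+1+1+2 = 15
IVY → VLY → JCT → BRV: 4+3+2 = 9
IVY → RIV → MID → BRV: 6+1+8 = 15
IVY → HUB → LAR → JCT → BRV: 8+1+3+2 = 14
The minimum is $9 via IVY → VLY → JCT → BRV.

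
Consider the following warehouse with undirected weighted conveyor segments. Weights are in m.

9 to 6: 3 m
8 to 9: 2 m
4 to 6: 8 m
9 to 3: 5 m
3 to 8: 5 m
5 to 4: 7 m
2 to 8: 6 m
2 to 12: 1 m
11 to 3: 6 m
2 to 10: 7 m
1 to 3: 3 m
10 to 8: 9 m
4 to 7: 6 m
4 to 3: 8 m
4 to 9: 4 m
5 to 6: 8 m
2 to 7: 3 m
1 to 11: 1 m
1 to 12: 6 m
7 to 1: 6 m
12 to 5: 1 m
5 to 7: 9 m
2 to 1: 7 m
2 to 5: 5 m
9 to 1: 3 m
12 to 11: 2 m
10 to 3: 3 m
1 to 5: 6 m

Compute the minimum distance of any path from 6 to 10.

Compare a few routes:
6 - 9 - 8 - 10: 3+2+9 = 14
6 - 9 - 3 - 10: 3+5+3 = 11
6 - 9 - 8 - 3 - 10: 3+2+5+3 = 13
6 - 9 - 1 - 3 - 10: 3+3+3+3 = 12
Cheapest is 6 - 9 - 3 - 10 at 11 m.

11 m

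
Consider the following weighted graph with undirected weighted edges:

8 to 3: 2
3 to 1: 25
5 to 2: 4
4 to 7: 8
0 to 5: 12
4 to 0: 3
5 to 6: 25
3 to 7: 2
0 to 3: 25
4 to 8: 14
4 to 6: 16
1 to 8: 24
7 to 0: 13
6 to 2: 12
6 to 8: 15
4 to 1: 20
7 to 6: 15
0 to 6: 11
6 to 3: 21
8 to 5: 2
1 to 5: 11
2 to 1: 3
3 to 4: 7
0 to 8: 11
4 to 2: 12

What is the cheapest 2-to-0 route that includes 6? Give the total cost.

23

Shortest 2→6: 2–6 = 12
Best 6 to 0: 6–0 costing 11
Total via 6: 12 + 11 = 23.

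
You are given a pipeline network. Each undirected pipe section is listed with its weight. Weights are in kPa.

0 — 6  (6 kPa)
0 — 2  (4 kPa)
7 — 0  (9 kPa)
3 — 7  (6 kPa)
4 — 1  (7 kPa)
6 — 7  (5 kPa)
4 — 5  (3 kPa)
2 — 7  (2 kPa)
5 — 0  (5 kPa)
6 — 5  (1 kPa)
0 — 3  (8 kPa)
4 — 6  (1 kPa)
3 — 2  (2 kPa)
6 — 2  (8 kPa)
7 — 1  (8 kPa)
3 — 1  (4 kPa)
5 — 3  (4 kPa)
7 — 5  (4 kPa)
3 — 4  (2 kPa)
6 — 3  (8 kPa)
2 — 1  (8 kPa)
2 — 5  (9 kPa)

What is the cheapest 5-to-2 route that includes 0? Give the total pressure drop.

9 kPa

Best 5 to 0: 5–0 costing 5
Best 0 to 2: 0–2 costing 4
Total via 0: 5 + 4 = 9 kPa.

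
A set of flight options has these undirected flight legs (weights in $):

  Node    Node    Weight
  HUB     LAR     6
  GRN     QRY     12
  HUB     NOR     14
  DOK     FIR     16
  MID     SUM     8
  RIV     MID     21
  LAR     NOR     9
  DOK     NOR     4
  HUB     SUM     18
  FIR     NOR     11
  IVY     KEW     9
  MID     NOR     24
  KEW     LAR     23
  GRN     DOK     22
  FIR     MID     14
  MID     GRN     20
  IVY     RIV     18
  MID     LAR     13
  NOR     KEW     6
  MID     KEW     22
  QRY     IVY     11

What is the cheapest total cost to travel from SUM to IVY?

Settle nodes by increasing distance from SUM:
SUM: 0
MID: 8  (via SUM)
HUB: 18  (via SUM)
LAR: 21  (via MID)
FIR: 22  (via MID)
GRN: 28  (via MID)
RIV: 29  (via MID)
NOR: 30  (via LAR)
KEW: 30  (via MID)
DOK: 34  (via NOR)
IVY: 39  (via KEW)
Shortest route: SUM–MID–KEW–IVY = $39.

$39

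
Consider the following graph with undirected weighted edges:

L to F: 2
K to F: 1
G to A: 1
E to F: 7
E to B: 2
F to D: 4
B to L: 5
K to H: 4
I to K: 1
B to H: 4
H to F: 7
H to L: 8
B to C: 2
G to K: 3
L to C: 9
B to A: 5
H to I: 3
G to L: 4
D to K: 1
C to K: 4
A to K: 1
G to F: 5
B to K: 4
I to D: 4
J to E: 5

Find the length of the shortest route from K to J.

Candidate routes:
K → F → E → J: 1+7+5 = 13
K → B → E → J: 4+2+5 = 11
K → A → B → E → J: 1+5+2+5 = 13
K → C → B → E → J: 4+2+2+5 = 13
Cheapest is K → B → E → J at 11.

11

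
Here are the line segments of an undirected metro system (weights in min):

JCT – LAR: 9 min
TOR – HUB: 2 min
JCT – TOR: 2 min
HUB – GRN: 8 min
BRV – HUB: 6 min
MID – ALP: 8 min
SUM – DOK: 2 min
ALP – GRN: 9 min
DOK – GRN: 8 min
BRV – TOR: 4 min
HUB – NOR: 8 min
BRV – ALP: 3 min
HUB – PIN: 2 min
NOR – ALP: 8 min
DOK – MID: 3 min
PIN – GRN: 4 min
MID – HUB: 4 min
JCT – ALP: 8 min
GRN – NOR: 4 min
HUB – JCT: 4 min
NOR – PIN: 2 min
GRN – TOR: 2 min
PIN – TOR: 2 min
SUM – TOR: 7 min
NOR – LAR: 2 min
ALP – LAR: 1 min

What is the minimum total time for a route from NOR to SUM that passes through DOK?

Shortest NOR→DOK: NOR–PIN–HUB–MID–DOK = 11
Shortest DOK→SUM: DOK–SUM = 2
Total via DOK: 11 + 2 = 13 min.

13 min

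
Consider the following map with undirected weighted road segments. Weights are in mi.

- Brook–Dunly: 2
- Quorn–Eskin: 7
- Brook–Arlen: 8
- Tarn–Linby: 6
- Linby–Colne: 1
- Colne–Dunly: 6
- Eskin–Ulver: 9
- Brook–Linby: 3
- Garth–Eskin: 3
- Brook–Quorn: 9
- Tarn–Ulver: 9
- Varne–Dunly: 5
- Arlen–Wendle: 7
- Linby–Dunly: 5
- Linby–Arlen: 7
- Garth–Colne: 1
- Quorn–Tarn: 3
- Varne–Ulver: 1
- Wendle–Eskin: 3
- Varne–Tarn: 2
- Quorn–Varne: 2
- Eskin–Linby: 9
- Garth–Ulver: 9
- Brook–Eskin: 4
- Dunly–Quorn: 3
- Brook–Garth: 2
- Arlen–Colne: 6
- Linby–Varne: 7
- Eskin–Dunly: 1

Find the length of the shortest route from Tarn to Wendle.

10 mi

Settle nodes by increasing distance from Tarn:
Tarn: 0
Varne: 2  (via Tarn)
Quorn: 3  (via Tarn)
Ulver: 3  (via Varne)
Dunly: 6  (via Quorn)
Linby: 6  (via Tarn)
Eskin: 7  (via Dunly)
Colne: 7  (via Linby)
Brook: 8  (via Dunly)
Garth: 8  (via Colne)
Wendle: 10  (via Eskin)
Shortest route: Tarn–Quorn–Dunly–Eskin–Wendle = 10 mi.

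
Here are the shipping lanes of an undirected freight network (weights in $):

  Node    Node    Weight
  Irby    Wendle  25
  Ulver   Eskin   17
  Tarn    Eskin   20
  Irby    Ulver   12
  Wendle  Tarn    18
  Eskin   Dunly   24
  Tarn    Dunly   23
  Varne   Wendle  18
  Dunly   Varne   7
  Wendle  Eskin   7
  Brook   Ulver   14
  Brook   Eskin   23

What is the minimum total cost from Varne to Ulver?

$42

Candidate routes:
Varne → Dunly → Eskin → Ulver: 7+24+17 = 48
Varne → Wendle → Eskin → Ulver: 18+7+17 = 42
The minimum is $42 via Varne → Wendle → Eskin → Ulver.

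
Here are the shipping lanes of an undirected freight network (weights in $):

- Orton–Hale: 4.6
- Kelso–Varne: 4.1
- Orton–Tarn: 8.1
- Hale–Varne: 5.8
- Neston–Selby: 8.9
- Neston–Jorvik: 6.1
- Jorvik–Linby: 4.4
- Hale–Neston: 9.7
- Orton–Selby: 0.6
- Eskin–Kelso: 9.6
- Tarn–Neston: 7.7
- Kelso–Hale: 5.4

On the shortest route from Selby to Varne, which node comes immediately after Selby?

Orton

Compare a few routes:
Selby → Orton → Hale → Kelso → Varne: 0.6+4.6+5.4+4.1 = 14.7
Selby → Orton → Hale → Varne: 0.6+4.6+5.8 = 11
Selby → Neston → Hale → Varne: 8.9+9.7+5.8 = 24.4
The minimum is $11 via Selby → Orton → Hale → Varne.
So from Selby the first move is to Orton.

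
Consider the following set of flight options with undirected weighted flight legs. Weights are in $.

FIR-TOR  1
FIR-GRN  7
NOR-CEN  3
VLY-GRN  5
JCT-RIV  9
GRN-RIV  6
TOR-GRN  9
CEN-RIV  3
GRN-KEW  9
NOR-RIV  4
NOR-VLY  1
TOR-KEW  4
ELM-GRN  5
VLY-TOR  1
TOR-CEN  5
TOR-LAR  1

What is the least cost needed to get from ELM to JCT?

$20

Candidate routes:
ELM → GRN → VLY → TOR → CEN → RIV → JCT: 5+5+1+5+3+9 = 28
ELM → GRN → VLY → NOR → CEN → RIV → JCT: 5+5+1+3+3+9 = 26
ELM → GRN → VLY → NOR → RIV → JCT: 5+5+1+4+9 = 24
ELM → GRN → RIV → JCT: 5+6+9 = 20
The minimum is $20 via ELM → GRN → RIV → JCT.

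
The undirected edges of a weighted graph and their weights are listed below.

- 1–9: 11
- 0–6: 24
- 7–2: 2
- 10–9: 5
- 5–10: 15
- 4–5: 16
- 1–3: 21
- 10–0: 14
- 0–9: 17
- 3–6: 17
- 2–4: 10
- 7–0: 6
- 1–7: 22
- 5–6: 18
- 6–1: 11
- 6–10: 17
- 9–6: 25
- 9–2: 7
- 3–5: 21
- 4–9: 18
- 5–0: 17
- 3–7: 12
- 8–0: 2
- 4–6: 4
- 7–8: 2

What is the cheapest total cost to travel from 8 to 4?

14

Settle nodes by increasing distance from 8:
8: 0
0: 2  (via 8)
7: 2  (via 8)
2: 4  (via 7)
9: 11  (via 2)
3: 14  (via 7)
4: 14  (via 2)
Shortest route: 8–7–2–4 = 14.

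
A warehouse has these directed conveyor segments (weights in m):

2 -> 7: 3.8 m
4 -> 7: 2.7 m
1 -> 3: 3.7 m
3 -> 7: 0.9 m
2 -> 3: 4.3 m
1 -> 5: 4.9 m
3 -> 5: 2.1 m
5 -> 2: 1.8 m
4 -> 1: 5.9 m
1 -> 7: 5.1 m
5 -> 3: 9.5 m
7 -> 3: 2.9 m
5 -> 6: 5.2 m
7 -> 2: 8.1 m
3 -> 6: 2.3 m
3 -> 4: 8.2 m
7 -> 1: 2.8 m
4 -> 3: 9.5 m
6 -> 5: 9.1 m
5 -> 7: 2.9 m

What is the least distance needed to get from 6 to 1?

Shortest distances from 6:
6: 0
5: 9.1  (via 6)
2: 10.9  (via 5)
7: 12  (via 5)
1: 14.8  (via 7)
Shortest route: 6–5–7–1 = 14.8 m.

14.8 m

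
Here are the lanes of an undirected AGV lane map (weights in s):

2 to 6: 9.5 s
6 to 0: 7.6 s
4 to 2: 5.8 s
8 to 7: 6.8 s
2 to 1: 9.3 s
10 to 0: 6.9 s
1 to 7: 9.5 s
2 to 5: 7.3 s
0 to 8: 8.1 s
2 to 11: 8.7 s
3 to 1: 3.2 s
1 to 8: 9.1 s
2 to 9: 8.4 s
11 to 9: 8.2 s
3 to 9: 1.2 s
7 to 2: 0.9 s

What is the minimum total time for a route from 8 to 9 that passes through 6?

33.6 s

Shortest 8→6: 8–0–6 = 15.7
Best 6 to 9: 6–2–9 costing 17.9
Total via 6: 15.7 + 17.9 = 33.6 s.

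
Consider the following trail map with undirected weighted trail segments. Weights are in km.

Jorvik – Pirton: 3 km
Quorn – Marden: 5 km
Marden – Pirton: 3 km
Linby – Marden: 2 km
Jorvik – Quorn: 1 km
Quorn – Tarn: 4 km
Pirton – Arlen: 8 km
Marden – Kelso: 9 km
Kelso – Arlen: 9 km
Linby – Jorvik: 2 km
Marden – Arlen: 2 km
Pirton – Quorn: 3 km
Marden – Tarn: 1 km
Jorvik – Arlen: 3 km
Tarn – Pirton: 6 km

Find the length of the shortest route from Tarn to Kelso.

Compare a few routes:
Tarn → Marden → Kelso: 1+9 = 10
Tarn → Quorn → Jorvik → Arlen → Kelso: 4+1+3+9 = 17
Tarn → Marden → Arlen → Kelso: 1+2+9 = 12
The minimum is 10 km via Tarn → Marden → Kelso.

10 km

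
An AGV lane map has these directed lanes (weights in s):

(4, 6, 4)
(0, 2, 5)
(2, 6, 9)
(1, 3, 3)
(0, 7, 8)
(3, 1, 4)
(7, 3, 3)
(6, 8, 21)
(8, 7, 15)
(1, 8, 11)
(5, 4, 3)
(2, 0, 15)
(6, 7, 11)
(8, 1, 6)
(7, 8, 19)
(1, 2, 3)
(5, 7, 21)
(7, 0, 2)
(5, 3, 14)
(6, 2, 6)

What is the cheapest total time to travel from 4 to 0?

Shortest distances from 4:
4: 0
6: 4  (via 4)
2: 10  (via 6)
7: 15  (via 6)
0: 17  (via 7)
Shortest route: 4–6–7–0 = 17 s.

17 s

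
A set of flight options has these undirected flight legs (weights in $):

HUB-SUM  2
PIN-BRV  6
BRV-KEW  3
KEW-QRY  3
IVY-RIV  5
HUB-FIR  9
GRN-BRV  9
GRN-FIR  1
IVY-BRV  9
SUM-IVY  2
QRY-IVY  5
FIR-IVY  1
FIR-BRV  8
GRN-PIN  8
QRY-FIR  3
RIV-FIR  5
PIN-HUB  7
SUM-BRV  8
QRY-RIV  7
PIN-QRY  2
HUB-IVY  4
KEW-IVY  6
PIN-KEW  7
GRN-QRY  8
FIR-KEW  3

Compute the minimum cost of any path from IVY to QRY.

Compare a few routes:
IVY - FIR - QRY: 1+3 = 4
IVY - QRY: 5 = 5
The minimum is $4 via IVY - FIR - QRY.

$4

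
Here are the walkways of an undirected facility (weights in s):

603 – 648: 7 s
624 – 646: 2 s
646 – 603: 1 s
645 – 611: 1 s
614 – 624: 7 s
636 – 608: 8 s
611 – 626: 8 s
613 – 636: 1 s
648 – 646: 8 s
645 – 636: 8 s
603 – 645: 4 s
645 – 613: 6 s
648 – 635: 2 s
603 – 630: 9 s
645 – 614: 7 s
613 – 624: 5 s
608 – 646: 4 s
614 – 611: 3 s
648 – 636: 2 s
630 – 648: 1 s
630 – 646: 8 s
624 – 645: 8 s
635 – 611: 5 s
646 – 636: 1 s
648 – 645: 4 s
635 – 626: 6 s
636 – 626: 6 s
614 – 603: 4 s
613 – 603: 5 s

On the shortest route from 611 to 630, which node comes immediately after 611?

Enumerating some paths:
611 → 635 → 648 → 630: 5+2+1 = 8
611 → 645 → 648 → 630: 1+4+1 = 6
611 → 645 → 603 → 646 → 636 → 648 → 630: 1+4+1+1+2+1 = 10
Cheapest is 611 → 645 → 648 → 630 at 6 s.
So from 611 the first move is to 645.

645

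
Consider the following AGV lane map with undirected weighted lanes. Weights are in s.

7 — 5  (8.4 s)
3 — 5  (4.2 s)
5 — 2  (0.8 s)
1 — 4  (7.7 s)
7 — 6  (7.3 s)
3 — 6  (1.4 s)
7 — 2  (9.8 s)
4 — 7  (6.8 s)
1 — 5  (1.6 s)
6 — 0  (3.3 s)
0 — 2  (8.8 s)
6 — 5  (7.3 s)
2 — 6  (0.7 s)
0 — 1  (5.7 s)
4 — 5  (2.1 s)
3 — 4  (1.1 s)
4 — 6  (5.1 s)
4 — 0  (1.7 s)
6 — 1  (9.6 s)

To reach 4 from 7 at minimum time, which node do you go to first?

4

Enumerating some paths:
7–6–3–4: 7.3+1.4+1.1 = 9.8
7–5–4: 8.4+2.1 = 10.5
7–4: 6.8 = 6.8
Cheapest is 7–4 at 6.8 s.
So from 7 the first move is to 4.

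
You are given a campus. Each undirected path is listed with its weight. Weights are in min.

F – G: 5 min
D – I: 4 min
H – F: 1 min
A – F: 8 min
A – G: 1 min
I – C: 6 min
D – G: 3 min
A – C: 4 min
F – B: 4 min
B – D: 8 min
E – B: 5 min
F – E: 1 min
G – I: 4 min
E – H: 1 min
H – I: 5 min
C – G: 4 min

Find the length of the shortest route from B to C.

Shortest distances from B:
B: 0
F: 4  (via B)
E: 5  (via B)
H: 5  (via F)
D: 8  (via B)
G: 9  (via F)
A: 10  (via G)
I: 10  (via H)
C: 13  (via G)
Shortest route: B–F–G–C = 13 min.

13 min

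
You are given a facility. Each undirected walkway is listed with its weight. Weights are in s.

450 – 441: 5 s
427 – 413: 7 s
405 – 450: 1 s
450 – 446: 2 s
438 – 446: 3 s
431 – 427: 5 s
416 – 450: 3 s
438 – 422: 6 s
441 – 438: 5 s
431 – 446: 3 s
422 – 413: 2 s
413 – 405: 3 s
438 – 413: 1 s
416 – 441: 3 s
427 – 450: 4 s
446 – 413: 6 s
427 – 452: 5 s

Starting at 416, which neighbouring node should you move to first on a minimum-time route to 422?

450

Candidate routes:
416–441–438–413–422: 3+5+1+2 = 11
416–450–446–438–413–422: 3+2+3+1+2 = 11
416–450–405–413–422: 3+1+3+2 = 9
The minimum is 9 s via 416–450–405–413–422.
So from 416 the first move is to 450.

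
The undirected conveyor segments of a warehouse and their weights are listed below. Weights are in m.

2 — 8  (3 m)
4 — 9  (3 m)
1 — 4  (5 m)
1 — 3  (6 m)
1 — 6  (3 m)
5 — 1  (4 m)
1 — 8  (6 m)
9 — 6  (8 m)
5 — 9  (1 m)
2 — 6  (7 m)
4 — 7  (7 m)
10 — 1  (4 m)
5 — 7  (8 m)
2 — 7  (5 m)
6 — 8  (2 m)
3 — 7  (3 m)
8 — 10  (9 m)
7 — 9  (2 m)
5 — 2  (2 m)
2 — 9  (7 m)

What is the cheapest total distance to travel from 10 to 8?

9 m

Compare a few routes:
10–8: 9 = 9
10–1–5–2–8: 4+4+2+3 = 13
10–1–8: 4+6 = 10
Cheapest is 10–8 at 9 m.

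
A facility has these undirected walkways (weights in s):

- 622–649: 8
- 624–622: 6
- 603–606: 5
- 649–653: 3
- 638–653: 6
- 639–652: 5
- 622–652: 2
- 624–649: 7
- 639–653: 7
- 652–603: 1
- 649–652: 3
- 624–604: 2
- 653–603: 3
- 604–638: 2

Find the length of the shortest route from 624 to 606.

Candidate routes:
624 → 622 → 652 → 603 → 606: 6+2+1+5 = 14
624 → 604 → 638 → 653 → 603 → 606: 2+2+6+3+5 = 18
624 → 649 → 653 → 603 → 606: 7+3+3+5 = 18
624 → 649 → 652 → 603 → 606: 7+3+1+5 = 16
The minimum is 14 s via 624 → 622 → 652 → 603 → 606.

14 s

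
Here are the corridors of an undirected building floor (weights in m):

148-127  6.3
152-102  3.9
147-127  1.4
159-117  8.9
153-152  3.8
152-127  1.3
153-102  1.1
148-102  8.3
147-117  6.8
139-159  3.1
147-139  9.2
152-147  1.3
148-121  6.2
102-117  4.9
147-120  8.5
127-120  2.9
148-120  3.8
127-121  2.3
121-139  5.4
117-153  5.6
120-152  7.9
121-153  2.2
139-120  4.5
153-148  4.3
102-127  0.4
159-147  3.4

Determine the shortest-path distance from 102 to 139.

Enumerating some paths:
102 - 153 - 121 - 139: 1.1+2.2+5.4 = 8.7
102 - 127 - 121 - 139: 0.4+2.3+5.4 = 8.1
102 - 127 - 120 - 139: 0.4+2.9+4.5 = 7.8
102 - 127 - 147 - 159 - 139: 0.4+1.4+3.4+3.1 = 8.3
The minimum is 7.8 m via 102 - 127 - 120 - 139.

7.8 m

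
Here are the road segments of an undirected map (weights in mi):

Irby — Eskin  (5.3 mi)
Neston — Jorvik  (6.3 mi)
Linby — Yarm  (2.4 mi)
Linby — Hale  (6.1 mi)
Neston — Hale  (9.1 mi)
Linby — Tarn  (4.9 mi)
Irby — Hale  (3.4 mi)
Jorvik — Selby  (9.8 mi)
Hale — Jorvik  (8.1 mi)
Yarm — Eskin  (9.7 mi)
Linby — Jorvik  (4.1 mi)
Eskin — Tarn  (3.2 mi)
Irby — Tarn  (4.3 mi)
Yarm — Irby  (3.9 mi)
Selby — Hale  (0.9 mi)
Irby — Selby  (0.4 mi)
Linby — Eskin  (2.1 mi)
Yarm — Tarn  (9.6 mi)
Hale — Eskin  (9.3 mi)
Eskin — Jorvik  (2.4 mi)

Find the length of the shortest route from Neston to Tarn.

Enumerating some paths:
Neston–Jorvik–Eskin–Tarn: 6.3+2.4+3.2 = 11.9
Neston–Hale–Selby–Irby–Tarn: 9.1+0.9+0.4+4.3 = 14.7
The minimum is 11.9 mi via Neston–Jorvik–Eskin–Tarn.

11.9 mi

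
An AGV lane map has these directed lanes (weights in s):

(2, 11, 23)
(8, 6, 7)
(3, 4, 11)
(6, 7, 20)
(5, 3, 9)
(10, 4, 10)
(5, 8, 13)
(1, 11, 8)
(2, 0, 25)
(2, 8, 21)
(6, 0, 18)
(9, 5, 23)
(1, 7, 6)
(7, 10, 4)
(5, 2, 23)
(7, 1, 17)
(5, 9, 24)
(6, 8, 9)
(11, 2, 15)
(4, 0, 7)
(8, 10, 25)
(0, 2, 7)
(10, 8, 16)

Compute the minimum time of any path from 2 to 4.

56 s

Candidate routes:
2 - 8 - 6 - 7 - 10 - 4: 21+7+20+4+10 = 62
2 - 8 - 10 - 4: 21+25+10 = 56
The minimum is 56 s via 2 - 8 - 10 - 4.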